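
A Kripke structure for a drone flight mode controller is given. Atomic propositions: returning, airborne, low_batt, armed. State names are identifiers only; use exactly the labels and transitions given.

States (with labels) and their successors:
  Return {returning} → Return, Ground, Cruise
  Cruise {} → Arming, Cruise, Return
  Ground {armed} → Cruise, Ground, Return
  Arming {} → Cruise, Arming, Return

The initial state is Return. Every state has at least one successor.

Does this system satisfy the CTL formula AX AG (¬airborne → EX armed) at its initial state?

States satisfying AG (¬airborne → EX armed): ∅.
States satisfying AX AG (¬airborne → EX armed): ∅.
Return ∉ Sat(AX AG (¬airborne → EX armed)).

No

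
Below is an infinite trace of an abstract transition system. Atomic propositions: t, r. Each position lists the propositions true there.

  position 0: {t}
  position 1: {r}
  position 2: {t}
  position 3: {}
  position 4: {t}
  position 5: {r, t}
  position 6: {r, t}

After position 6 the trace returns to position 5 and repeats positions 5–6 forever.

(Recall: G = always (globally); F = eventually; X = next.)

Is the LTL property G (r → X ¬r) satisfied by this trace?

Violated

r → X ¬r must hold at every position from 0 onward. It fails at position 5, so G (r → X ¬r) is false.
Positions where r holds: 1, 5, 6.
Check X ¬r at each: 1→ok, 5→fails, 6→fails.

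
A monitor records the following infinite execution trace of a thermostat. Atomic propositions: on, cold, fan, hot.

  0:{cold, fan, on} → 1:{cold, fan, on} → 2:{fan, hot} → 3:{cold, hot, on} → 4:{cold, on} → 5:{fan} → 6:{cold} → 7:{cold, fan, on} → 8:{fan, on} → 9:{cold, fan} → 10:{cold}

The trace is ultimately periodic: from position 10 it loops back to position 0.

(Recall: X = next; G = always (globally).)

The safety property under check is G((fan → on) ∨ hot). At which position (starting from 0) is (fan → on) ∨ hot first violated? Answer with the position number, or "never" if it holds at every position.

Check (fan → on) ∨ hot at each position in order: 0 ✓, 1 ✓, 2 ✓, 3 ✓, 4 ✓.
At position 5 the labels are {fan}, so (fan → on) ∨ hot is false there. This is the first violation.

5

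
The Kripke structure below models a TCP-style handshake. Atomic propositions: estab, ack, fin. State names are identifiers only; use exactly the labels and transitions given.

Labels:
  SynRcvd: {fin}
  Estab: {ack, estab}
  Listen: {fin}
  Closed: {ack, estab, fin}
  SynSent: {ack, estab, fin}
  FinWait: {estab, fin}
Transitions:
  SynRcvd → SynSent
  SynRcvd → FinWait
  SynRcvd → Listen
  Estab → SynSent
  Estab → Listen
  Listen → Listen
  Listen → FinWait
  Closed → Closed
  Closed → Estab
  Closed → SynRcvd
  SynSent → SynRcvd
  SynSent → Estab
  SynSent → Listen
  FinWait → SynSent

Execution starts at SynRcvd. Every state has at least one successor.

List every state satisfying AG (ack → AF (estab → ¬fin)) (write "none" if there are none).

{SynRcvd, Estab, Listen, SynSent, FinWait}

States satisfying ack → AF (estab → ¬fin): {SynRcvd, Estab, Listen, SynSent, FinWait}.
States satisfying AG (ack → AF (estab → ¬fin)): {SynRcvd, Estab, Listen, SynSent, FinWait}.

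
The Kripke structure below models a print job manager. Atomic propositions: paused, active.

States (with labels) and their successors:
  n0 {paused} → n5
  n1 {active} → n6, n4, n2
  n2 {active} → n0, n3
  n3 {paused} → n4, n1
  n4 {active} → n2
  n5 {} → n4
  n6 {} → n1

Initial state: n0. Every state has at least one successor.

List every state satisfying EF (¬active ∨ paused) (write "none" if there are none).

{n0, n1, n2, n3, n4, n5, n6}

States satisfying ¬active ∨ paused: {n0, n3, n5, n6}.
States satisfying EF (¬active ∨ paused): {n0, n1, n2, n3, n4, n5, n6}.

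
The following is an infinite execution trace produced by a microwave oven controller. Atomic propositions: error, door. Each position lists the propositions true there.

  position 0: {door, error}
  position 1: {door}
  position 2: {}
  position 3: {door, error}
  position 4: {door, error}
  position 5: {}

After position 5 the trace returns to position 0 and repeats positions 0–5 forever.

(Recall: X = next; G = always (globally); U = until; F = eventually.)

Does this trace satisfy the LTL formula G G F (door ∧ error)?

G F (door ∧ error) holds at every position 0..5, and those are all positions ever visited, so G G F (door ∧ error) holds.

Satisfied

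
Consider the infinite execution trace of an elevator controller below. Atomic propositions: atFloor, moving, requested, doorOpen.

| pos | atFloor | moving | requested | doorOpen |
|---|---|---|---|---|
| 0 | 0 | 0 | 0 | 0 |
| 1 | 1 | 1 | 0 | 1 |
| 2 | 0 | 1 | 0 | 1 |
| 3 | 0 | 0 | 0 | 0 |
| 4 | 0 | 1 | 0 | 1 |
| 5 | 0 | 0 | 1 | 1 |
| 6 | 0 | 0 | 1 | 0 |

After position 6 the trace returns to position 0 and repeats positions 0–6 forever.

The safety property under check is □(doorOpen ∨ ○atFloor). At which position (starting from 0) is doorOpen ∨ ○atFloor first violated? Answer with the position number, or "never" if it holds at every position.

Check doorOpen ∨ ○atFloor at each position in order: 0 ✓, 1 ✓, 2 ✓.
At position 3 the labels are {} and the next position 4 has {doorOpen, moving}, so doorOpen ∨ ○atFloor is false there. This is the first violation.

3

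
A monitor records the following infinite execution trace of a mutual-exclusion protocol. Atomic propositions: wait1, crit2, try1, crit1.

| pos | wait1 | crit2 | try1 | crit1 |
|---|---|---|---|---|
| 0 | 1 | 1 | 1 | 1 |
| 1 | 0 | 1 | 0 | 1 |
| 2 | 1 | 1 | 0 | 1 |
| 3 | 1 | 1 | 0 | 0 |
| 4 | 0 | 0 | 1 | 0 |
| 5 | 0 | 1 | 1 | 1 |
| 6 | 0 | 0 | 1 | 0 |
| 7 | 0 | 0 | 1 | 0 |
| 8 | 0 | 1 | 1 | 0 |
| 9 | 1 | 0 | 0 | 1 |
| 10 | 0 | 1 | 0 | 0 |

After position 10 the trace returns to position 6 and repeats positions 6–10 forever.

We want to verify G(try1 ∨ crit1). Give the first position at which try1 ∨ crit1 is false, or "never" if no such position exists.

Check try1 ∨ crit1 at each position in order: 0 ✓, 1 ✓, 2 ✓.
At position 3 the labels are {crit2, wait1}, so try1 ∨ crit1 is false there. This is the first violation.

3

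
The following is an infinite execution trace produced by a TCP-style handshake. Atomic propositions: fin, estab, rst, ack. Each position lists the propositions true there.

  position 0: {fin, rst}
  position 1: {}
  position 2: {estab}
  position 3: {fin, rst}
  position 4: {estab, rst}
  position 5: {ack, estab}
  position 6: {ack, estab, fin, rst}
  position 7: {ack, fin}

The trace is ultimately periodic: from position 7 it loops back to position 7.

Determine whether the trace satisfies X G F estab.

The position after 0 is 1; G F estab is false there.

Violated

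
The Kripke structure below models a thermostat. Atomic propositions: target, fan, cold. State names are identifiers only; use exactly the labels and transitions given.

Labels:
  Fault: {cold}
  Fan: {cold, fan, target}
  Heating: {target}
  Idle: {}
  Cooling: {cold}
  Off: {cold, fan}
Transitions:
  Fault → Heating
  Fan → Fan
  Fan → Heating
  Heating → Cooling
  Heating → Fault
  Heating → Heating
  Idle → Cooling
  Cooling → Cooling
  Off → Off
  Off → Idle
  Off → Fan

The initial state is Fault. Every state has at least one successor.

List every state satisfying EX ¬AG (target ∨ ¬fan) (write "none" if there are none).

{Off}

States satisfying ¬AG (target ∨ ¬fan): {Off}.
States satisfying EX ¬AG (target ∨ ¬fan): {Off}.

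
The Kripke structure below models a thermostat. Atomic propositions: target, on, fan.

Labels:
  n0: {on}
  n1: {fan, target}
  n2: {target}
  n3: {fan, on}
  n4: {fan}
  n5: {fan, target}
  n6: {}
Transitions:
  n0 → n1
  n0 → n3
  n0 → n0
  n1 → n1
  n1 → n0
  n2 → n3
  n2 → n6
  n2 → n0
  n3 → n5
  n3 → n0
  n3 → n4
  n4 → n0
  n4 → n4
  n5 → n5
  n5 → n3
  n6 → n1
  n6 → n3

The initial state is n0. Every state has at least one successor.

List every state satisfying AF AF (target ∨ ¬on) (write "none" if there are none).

{n1, n2, n4, n5, n6}

States satisfying AF (target ∨ ¬on): {n1, n2, n4, n5, n6}.
States satisfying AF AF (target ∨ ¬on): {n1, n2, n4, n5, n6}.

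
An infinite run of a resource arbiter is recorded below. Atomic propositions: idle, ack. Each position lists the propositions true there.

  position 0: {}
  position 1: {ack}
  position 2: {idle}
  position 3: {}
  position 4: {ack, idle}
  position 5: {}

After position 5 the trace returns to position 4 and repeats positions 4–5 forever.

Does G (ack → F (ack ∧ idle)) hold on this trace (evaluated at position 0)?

ack → F (ack ∧ idle) holds at every position 0..5, and those are all positions ever visited, so G (ack → F (ack ∧ idle)) holds.
Positions where ack holds: 1, 4.
Check F (ack ∧ idle) at each: 1→ok, 4→ok.

Satisfied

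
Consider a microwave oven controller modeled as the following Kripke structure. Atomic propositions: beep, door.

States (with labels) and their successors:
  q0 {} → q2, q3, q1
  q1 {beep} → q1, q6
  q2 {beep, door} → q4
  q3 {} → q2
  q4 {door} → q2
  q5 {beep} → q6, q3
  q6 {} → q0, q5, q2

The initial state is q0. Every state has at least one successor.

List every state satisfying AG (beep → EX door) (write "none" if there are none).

{q2, q3, q4}

States satisfying beep → EX door: {q0, q2, q3, q4, q6}.
States satisfying AG (beep → EX door): {q2, q3, q4}.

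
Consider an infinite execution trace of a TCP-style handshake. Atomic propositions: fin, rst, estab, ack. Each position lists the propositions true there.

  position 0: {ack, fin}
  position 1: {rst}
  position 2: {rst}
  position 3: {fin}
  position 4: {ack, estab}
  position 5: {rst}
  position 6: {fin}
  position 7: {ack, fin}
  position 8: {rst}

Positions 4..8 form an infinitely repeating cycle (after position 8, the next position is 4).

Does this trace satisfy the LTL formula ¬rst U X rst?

Satisfied

Walking from position 0: X rst first holds at position 0, and ¬rst holds at every earlier position along the way, so ¬rst U X rst holds.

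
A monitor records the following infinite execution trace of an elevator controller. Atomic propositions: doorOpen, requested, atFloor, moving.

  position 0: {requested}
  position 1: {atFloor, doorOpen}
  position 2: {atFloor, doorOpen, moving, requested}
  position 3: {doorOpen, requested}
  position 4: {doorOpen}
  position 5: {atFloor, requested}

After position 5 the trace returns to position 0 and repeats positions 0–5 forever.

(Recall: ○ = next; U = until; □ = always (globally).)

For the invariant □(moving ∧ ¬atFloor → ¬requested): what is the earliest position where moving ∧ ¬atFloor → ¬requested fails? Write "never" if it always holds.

never

moving ∧ ¬atFloor → ¬requested holds at every position 0..5, and those are all the positions the trace ever visits, so the invariant □(moving ∧ ¬atFloor → ¬requested) is never violated.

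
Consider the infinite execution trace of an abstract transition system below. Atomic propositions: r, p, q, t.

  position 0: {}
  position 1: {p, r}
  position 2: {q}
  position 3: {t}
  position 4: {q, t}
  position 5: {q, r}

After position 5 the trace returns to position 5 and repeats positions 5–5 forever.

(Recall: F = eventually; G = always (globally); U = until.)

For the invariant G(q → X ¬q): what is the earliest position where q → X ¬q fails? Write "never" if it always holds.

4

Check q → X ¬q at each position in order: 0 ✓, 1 ✓, 2 ✓, 3 ✓.
At position 4 the labels are {q, t} and the next position 5 has {q, r}, so q → X ¬q is false there. This is the first violation.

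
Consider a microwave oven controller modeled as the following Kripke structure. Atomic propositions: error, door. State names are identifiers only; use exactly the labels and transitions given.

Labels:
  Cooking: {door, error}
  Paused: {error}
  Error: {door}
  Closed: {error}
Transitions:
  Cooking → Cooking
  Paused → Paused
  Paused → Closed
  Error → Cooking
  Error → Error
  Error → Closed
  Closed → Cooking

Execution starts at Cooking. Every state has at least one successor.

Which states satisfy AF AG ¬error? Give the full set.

States satisfying AG ¬error: ∅.
States satisfying AF AG ¬error: ∅.

none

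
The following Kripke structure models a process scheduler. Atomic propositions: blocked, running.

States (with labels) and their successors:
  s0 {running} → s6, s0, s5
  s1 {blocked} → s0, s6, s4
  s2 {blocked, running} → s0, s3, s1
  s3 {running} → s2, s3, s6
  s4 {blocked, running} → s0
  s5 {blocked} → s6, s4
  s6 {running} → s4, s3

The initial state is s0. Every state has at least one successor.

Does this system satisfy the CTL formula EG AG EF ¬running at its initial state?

States satisfying AG EF ¬running: {s0, s1, s2, s3, s4, s5, s6}.
States satisfying EG AG EF ¬running: {s0, s1, s2, s3, s4, s5, s6}.
s0 ∈ Sat(EG AG EF ¬running).

Satisfied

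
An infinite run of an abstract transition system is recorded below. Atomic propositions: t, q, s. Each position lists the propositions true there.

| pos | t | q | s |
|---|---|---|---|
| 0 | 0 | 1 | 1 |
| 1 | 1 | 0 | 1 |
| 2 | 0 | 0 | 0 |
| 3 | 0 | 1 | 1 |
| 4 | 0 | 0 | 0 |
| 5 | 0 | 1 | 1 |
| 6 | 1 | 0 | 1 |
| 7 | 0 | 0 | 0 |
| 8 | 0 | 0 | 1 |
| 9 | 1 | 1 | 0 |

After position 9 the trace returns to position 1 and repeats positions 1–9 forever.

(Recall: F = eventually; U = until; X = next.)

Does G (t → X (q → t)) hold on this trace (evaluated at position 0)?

Satisfied

t → X (q → t) holds at every position 0..9, and those are all positions ever visited, so G (t → X (q → t)) holds.
Positions where t holds: 1, 6, 9.
Check X (q → t) at each: 1→ok, 6→ok, 9→ok.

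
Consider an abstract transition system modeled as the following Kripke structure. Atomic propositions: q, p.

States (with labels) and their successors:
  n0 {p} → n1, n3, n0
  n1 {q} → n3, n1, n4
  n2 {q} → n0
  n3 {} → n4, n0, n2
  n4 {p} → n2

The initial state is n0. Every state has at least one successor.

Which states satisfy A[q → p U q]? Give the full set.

{n1, n2, n4}

States satisfying q → p: {n0, n3, n4}.
States satisfying q: {n1, n2}.
States satisfying A[q → p U q]: {n1, n2, n4}.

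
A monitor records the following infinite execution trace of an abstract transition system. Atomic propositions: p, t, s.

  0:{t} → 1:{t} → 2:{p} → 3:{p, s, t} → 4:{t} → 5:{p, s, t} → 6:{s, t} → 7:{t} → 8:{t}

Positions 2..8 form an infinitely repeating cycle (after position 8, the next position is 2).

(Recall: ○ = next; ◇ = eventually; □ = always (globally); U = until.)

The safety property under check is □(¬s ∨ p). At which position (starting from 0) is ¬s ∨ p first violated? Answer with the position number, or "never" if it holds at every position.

6

Check ¬s ∨ p at each position in order: 0 ✓, 1 ✓, 2 ✓, 3 ✓, 4 ✓, 5 ✓.
At position 6 the labels are {s, t}, so ¬s ∨ p is false there. This is the first violation.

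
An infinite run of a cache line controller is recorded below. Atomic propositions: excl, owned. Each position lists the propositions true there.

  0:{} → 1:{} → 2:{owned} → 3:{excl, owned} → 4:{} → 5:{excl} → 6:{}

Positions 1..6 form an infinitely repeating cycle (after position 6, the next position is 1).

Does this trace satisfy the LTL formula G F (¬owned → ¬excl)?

Satisfied

F (¬owned → ¬excl) holds at every position 0..6, and those are all positions ever visited, so G F (¬owned → ¬excl) holds.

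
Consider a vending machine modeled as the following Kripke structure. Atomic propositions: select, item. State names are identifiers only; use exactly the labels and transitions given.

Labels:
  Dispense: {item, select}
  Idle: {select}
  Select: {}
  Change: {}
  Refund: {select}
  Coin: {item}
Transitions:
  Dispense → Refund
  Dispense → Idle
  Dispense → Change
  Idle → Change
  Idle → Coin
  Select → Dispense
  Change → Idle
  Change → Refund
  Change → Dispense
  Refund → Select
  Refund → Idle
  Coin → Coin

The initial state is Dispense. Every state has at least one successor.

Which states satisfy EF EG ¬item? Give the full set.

States satisfying EG ¬item: {Idle, Change, Refund}.
States satisfying EF EG ¬item: {Dispense, Idle, Select, Change, Refund}.

{Dispense, Idle, Select, Change, Refund}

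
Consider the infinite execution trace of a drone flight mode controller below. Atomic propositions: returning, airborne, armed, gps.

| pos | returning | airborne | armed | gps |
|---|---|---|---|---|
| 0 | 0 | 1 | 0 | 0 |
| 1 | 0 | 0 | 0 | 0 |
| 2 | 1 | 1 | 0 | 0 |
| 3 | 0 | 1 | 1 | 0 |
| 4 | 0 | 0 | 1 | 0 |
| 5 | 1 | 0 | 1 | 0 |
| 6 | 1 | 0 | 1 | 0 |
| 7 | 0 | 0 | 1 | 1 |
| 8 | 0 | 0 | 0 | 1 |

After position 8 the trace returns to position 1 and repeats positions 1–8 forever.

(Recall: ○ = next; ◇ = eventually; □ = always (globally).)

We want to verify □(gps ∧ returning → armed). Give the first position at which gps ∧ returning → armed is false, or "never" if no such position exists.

gps ∧ returning → armed holds at every position 0..8, and those are all the positions the trace ever visits, so the invariant □(gps ∧ returning → armed) is never violated.

never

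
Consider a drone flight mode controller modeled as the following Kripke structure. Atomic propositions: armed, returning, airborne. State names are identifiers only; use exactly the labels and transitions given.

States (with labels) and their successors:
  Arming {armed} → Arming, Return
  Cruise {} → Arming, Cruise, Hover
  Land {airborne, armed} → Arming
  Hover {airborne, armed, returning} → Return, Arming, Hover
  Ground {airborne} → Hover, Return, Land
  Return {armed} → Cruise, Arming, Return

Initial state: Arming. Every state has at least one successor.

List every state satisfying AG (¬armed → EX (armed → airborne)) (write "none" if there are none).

States satisfying ¬armed → EX (armed → airborne): {Arming, Cruise, Land, Hover, Ground, Return}.
States satisfying AG (¬armed → EX (armed → airborne)): {Arming, Cruise, Land, Hover, Ground, Return}.

{Arming, Cruise, Land, Hover, Ground, Return}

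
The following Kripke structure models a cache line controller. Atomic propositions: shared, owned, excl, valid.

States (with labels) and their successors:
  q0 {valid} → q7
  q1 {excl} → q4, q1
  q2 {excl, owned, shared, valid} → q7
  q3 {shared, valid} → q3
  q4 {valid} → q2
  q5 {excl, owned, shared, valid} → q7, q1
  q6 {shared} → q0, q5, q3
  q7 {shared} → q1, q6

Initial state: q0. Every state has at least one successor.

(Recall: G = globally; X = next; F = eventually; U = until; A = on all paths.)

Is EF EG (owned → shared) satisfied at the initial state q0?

Holds

States satisfying EG (owned → shared): {q0, q1, q2, q3, q4, q5, q6, q7}.
States satisfying EF EG (owned → shared): {q0, q1, q2, q3, q4, q5, q6, q7}.
Some path from q0 reaches a state where EG (owned → shared) holds.
q0 ∈ Sat(EF EG (owned → shared)).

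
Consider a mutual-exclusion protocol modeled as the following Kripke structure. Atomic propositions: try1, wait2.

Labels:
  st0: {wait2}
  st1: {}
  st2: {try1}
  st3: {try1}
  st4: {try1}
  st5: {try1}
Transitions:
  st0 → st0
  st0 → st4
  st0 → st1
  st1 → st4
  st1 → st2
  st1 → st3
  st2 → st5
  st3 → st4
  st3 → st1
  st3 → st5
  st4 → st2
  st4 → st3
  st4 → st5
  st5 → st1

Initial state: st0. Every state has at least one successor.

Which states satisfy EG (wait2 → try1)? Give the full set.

States satisfying wait2 → try1: {st1, st2, st3, st4, st5}.
States satisfying EG (wait2 → try1): {st1, st2, st3, st4, st5}.

{st1, st2, st3, st4, st5}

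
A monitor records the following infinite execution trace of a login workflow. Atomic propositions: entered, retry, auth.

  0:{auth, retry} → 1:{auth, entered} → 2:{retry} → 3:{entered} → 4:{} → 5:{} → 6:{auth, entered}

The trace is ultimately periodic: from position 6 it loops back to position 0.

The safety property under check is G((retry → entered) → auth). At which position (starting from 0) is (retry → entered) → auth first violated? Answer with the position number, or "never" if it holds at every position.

Check (retry → entered) → auth at each position in order: 0 ✓, 1 ✓, 2 ✓.
At position 3 the labels are {entered}, so (retry → entered) → auth is false there. This is the first violation.

3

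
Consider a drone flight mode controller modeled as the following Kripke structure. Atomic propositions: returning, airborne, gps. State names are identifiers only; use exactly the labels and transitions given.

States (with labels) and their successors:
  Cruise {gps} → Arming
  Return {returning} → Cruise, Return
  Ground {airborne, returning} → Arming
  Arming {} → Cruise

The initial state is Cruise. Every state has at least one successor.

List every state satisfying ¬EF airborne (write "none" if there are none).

{Cruise, Return, Arming}

States satisfying airborne: {Ground}.
States satisfying EF airborne: {Ground}.
States satisfying ¬EF airborne: {Cruise, Return, Arming}.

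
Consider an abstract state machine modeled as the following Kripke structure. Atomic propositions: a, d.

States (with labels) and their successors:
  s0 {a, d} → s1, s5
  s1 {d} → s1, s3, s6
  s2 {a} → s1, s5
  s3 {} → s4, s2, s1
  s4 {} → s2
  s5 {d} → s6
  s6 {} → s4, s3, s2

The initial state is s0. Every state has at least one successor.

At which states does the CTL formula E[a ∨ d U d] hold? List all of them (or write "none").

States satisfying a ∨ d: {s0, s1, s2, s5}.
States satisfying d: {s0, s1, s5}.
States satisfying E[a ∨ d U d]: {s0, s1, s2, s5}.

{s0, s1, s2, s5}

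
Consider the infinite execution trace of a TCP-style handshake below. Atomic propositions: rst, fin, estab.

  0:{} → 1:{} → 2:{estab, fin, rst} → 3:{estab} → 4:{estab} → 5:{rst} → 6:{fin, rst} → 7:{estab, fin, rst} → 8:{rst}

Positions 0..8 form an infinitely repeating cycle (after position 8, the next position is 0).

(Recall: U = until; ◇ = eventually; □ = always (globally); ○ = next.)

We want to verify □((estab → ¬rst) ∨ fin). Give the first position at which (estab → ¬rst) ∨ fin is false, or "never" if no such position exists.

never

(estab → ¬rst) ∨ fin holds at every position 0..8, and those are all the positions the trace ever visits, so the invariant □((estab → ¬rst) ∨ fin) is never violated.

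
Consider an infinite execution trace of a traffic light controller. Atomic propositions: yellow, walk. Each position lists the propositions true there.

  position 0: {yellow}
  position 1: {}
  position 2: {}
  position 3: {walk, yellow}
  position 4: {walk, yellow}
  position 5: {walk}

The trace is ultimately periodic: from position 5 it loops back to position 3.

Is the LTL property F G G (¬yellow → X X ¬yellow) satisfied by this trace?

Violated

G G (¬yellow → X X ¬yellow) is false at every position 0..5, so it never becomes true and F G G (¬yellow → X X ¬yellow) fails.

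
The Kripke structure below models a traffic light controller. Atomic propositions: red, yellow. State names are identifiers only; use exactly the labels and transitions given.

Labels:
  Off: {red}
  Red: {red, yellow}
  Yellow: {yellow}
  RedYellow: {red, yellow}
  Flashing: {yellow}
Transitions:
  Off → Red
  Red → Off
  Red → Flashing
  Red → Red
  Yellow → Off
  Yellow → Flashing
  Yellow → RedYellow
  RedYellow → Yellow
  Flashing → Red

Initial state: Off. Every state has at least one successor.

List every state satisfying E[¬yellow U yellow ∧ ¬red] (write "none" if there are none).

{Yellow, Flashing}

States satisfying ¬yellow: {Off}.
States satisfying yellow ∧ ¬red: {Yellow, Flashing}.
States satisfying E[¬yellow U yellow ∧ ¬red]: {Yellow, Flashing}.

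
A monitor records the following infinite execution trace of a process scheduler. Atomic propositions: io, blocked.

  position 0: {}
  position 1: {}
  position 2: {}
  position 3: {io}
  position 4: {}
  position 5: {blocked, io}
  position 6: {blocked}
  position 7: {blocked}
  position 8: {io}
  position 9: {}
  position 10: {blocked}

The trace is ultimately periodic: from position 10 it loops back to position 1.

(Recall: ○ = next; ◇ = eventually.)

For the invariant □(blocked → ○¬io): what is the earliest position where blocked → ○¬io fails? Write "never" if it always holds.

Check blocked → ○¬io at each position in order: 0 ✓, 1 ✓, 2 ✓, 3 ✓, 4 ✓, 5 ✓, 6 ✓.
At position 7 the labels are {blocked} and the next position 8 has {io}, so blocked → ○¬io is false there. This is the first violation.

7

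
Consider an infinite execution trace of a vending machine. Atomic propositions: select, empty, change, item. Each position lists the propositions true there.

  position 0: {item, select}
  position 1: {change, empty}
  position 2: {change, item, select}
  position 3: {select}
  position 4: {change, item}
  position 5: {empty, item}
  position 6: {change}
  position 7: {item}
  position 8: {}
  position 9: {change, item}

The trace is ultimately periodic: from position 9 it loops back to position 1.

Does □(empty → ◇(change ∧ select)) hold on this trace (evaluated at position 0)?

empty → ◇(change ∧ select) holds at every position 0..9, and those are all positions ever visited, so □(empty → ◇(change ∧ select)) holds.
Positions where empty holds: 1, 5.
Check ◇(change ∧ select) at each: 1→ok, 5→ok.

Yes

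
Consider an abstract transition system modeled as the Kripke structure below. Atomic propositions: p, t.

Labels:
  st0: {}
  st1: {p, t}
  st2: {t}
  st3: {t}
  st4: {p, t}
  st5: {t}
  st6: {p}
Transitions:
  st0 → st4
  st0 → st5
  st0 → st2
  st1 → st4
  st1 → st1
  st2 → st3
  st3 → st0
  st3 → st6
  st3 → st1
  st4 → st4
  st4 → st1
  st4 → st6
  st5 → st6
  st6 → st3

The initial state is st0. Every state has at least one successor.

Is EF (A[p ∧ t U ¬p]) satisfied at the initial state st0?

States satisfying A[p ∧ t U ¬p]: {st0, st2, st3, st5}.
States satisfying EF (A[p ∧ t U ¬p]): {st0, st1, st2, st3, st4, st5, st6}.
Some path from st0 reaches a state where A[p ∧ t U ¬p] holds.
st0 ∈ Sat(EF (A[p ∧ t U ¬p])).

Satisfied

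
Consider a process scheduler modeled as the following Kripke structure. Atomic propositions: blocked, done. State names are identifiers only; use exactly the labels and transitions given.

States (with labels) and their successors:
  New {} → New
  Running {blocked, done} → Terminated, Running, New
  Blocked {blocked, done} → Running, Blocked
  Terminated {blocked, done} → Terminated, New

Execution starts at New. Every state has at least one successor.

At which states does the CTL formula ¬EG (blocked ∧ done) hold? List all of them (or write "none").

{New}

States satisfying blocked ∧ done: {Running, Blocked, Terminated}.
States satisfying EG (blocked ∧ done): {Running, Blocked, Terminated}.
States satisfying ¬EG (blocked ∧ done): {New}.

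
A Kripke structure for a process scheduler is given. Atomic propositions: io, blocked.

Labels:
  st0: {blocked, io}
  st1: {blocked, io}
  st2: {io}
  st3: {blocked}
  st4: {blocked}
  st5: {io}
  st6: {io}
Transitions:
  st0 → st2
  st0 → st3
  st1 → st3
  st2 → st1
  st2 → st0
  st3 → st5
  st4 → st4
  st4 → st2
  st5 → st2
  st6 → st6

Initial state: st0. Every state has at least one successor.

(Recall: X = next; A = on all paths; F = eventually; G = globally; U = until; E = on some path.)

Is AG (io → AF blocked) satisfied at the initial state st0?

Satisfied

States satisfying io → AF blocked: {st0, st1, st2, st3, st4, st5}.
States satisfying AG (io → AF blocked): {st0, st1, st2, st3, st4, st5}.
Every state reachable from st0 satisfies io → AF blocked.
st0 ∈ Sat(AG (io → AF blocked)).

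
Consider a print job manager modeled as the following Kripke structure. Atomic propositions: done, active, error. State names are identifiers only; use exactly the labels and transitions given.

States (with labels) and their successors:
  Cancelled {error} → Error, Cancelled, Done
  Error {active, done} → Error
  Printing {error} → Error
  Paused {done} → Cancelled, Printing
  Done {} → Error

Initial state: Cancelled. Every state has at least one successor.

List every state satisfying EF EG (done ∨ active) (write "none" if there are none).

{Cancelled, Error, Printing, Paused, Done}

States satisfying EG (done ∨ active): {Error}.
States satisfying EF EG (done ∨ active): {Cancelled, Error, Printing, Paused, Done}.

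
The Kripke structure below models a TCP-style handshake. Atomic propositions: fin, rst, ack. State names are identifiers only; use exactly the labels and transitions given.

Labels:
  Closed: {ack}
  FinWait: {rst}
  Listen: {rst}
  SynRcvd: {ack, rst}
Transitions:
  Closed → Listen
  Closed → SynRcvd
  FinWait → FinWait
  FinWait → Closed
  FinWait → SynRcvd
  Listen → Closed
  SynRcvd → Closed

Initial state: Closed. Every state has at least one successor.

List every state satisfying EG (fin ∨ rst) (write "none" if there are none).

States satisfying fin ∨ rst: {FinWait, Listen, SynRcvd}.
States satisfying EG (fin ∨ rst): {FinWait}.

{FinWait}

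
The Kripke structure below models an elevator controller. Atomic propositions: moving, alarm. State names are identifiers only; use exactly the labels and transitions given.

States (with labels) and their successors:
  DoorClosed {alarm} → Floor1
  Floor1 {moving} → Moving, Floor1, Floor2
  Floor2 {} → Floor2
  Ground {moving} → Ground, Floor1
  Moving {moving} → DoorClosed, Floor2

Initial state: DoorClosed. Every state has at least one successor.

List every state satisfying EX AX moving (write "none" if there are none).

{Ground, Moving}

States satisfying AX moving: {DoorClosed, Ground}.
States satisfying EX AX moving: {Ground, Moving}.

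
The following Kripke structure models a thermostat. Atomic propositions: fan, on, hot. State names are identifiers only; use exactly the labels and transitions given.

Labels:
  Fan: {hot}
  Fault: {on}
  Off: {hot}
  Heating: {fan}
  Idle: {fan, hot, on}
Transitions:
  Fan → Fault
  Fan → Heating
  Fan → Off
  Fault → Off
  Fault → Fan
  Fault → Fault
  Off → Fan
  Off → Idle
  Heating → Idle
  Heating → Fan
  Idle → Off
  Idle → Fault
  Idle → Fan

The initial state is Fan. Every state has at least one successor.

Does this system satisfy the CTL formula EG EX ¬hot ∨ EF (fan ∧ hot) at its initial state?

Satisfied

States satisfying EX ¬hot: {Fan, Fault, Idle}.
States satisfying EG EX ¬hot: {Fan, Fault, Idle}.
States satisfying fan ∧ hot: {Idle}.
States satisfying EF (fan ∧ hot): {Fan, Fault, Off, Heating, Idle}.
States satisfying EG EX ¬hot ∨ EF (fan ∧ hot): {Fan, Fault, Off, Heating, Idle}.
Fan ∈ Sat(EG EX ¬hot ∨ EF (fan ∧ hot)).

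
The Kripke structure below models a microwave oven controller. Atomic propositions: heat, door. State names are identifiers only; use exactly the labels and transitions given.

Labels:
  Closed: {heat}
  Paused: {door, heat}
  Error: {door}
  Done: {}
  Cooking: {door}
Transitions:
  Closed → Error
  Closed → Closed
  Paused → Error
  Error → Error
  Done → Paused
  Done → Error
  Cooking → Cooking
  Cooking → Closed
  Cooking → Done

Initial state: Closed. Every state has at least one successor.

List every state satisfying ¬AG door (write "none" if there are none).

{Closed, Done, Cooking}

States satisfying door: {Paused, Error, Cooking}.
States satisfying AG door: {Paused, Error}.
States satisfying ¬AG door: {Closed, Done, Cooking}.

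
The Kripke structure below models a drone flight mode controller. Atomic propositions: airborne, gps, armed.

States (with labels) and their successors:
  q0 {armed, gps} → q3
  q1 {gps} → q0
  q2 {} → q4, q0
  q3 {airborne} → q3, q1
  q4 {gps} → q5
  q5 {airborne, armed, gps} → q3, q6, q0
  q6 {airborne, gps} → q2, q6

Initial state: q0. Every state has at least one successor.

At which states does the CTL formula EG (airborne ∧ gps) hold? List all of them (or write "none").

{q5, q6}

States satisfying airborne ∧ gps: {q5, q6}.
States satisfying EG (airborne ∧ gps): {q5, q6}.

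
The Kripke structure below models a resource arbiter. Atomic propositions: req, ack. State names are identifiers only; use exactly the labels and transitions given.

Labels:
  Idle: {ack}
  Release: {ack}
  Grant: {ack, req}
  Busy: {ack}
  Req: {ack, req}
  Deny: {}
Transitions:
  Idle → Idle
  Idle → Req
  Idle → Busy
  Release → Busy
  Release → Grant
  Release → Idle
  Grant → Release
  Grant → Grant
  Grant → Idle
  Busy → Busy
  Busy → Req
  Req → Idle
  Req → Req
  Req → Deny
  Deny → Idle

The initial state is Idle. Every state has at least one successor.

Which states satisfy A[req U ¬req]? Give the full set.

{Idle, Release, Busy, Deny}

States satisfying req: {Grant, Req}.
States satisfying ¬req: {Idle, Release, Busy, Deny}.
States satisfying A[req U ¬req]: {Idle, Release, Busy, Deny}.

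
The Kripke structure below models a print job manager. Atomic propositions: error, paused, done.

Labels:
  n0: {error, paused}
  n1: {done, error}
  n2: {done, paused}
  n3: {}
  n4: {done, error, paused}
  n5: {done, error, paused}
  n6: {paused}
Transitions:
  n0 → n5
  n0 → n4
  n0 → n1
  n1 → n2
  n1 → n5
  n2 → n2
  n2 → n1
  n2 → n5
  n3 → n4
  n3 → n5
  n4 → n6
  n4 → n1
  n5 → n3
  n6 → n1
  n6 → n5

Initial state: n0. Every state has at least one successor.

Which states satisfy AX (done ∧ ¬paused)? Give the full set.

States satisfying done ∧ ¬paused: {n1}.
States satisfying AX (done ∧ ¬paused): ∅.

none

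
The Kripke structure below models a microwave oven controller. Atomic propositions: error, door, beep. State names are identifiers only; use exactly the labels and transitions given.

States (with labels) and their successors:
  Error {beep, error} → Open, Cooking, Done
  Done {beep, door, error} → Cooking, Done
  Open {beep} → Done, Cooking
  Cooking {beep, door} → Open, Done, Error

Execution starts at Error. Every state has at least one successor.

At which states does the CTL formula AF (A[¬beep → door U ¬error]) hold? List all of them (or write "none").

{Open, Cooking}

States satisfying A[¬beep → door U ¬error]: {Open, Cooking}.
States satisfying AF (A[¬beep → door U ¬error]): {Open, Cooking}.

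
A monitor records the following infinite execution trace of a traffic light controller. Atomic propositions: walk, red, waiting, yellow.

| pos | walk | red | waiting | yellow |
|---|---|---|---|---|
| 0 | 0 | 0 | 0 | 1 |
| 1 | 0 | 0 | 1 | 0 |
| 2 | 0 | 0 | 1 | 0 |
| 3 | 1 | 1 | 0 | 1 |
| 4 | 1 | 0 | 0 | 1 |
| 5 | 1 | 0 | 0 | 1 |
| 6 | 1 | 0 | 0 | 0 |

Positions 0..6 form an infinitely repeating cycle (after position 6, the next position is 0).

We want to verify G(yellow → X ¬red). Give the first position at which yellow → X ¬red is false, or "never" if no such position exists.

yellow → X ¬red holds at every position 0..6, and those are all the positions the trace ever visits, so the invariant G(yellow → X ¬red) is never violated.

never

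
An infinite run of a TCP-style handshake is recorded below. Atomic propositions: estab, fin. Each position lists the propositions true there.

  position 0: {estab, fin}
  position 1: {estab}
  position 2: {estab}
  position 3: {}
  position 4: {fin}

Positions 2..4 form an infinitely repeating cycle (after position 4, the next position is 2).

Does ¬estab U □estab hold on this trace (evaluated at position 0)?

Walking from position 0: at position 0, □estab has not yet held and ¬estab fails, so ¬estab U □estab is false.

No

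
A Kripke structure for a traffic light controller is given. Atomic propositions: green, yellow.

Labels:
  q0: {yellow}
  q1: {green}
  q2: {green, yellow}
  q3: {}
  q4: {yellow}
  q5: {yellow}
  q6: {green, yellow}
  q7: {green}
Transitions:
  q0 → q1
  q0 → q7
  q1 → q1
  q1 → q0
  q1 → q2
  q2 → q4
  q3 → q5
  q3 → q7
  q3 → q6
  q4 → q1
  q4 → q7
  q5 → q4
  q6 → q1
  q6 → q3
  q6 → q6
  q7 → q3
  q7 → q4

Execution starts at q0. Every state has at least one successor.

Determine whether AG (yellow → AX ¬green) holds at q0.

States satisfying yellow → AX ¬green: {q1, q2, q3, q5, q7}.
States satisfying AG (yellow → AX ¬green): ∅.
q0 is reachable from q0 and violates yellow → AX ¬green, so AG fails at q0.
q0 ∉ Sat(AG (yellow → AX ¬green)).

No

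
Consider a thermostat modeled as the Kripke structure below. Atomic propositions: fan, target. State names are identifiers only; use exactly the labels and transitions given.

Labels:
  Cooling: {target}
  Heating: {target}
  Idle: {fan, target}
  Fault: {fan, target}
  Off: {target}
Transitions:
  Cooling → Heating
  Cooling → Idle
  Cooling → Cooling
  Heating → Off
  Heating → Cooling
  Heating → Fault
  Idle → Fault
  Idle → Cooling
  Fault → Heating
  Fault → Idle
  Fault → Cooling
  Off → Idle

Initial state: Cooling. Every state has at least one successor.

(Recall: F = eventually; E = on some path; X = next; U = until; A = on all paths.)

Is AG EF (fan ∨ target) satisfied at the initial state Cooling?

States satisfying EF (fan ∨ target): {Cooling, Heating, Idle, Fault, Off}.
States satisfying AG EF (fan ∨ target): {Cooling, Heating, Idle, Fault, Off}.
Every state reachable from Cooling satisfies EF (fan ∨ target).
Cooling ∈ Sat(AG EF (fan ∨ target)).

Holds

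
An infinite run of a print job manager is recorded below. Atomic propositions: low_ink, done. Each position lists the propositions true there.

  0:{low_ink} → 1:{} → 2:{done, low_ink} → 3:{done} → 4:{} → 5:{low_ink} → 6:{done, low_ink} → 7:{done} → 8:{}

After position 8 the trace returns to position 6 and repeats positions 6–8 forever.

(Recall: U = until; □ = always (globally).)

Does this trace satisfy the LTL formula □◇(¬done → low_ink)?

Satisfied

◇(¬done → low_ink) holds at every position 0..8, and those are all positions ever visited, so □◇(¬done → low_ink) holds.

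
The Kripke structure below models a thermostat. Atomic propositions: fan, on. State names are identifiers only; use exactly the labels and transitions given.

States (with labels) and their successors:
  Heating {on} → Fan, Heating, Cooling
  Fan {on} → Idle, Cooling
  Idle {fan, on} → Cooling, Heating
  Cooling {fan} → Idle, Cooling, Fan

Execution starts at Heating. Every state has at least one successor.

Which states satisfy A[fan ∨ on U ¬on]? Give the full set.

{Cooling}

States satisfying fan ∨ on: {Heating, Fan, Idle, Cooling}.
States satisfying ¬on: {Cooling}.
States satisfying A[fan ∨ on U ¬on]: {Cooling}.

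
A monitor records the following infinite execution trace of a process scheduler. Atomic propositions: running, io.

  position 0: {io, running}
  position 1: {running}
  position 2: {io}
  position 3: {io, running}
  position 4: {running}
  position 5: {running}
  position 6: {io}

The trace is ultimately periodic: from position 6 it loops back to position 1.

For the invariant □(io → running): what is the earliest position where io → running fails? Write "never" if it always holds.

2

Check io → running at each position in order: 0 ✓, 1 ✓.
At position 2 the labels are {io}, so io → running is false there. This is the first violation.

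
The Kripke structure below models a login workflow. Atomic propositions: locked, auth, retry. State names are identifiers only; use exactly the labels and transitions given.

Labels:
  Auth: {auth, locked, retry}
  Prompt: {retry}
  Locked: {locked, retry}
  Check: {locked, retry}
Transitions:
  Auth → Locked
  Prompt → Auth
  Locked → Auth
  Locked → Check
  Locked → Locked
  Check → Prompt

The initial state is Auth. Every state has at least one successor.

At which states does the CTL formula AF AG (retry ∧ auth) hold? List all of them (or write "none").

none

States satisfying AG (retry ∧ auth): ∅.
States satisfying AF AG (retry ∧ auth): ∅.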